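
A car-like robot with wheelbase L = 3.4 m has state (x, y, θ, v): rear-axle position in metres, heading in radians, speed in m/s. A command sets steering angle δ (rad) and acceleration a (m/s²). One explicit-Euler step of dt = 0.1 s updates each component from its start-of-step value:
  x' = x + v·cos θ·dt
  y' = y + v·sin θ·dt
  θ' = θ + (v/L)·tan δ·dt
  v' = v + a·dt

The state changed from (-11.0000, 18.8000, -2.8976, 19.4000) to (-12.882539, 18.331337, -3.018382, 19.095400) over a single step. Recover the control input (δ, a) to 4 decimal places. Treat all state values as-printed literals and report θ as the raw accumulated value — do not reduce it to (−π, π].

a = (v'−v)/dt = (-0.304600)/0.1 = -3.0460
Δθ = θ'−θ = -0.120782;  (v·dt/L) = 19.4000·0.1/3.4 = 0.570588
tan δ = Δθ·L/(v·dt) = -0.211680  →  δ = -0.2086

δ = -0.2086, a = -3.0460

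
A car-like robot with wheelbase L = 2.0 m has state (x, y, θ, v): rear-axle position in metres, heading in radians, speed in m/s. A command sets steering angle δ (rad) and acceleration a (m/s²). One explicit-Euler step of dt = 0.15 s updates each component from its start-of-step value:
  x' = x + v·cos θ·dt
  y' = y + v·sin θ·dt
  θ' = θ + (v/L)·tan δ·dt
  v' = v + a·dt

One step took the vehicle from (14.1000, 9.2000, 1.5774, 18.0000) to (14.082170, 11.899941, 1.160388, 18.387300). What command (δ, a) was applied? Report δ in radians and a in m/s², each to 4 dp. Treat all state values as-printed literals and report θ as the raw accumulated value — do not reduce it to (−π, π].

δ = -0.2996, a = 2.5820

a = (v'−v)/dt = (0.387300)/0.15 = 2.5820
Δθ = θ'−θ = -0.417012;  (v·dt/L) = 18.0000·0.15/2.0 = 1.350000
tan δ = Δθ·L/(v·dt) = -0.308898  →  δ = -0.2996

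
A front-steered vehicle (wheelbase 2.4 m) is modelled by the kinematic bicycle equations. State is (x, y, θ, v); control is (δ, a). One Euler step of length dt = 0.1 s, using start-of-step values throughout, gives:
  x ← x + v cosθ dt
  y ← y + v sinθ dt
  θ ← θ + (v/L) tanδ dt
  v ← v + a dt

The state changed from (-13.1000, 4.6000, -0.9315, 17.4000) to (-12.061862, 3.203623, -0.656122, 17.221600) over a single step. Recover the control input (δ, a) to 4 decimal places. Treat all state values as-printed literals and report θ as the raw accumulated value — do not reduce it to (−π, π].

a = (v'−v)/dt = (-0.178400)/0.1 = -1.7840
Δθ = θ'−θ = 0.275378;  (v·dt/L) = 17.4000·0.1/2.4 = 0.725000
tan δ = Δθ·L/(v·dt) = 0.379832  →  δ = 0.3630

δ = 0.3630, a = -1.7840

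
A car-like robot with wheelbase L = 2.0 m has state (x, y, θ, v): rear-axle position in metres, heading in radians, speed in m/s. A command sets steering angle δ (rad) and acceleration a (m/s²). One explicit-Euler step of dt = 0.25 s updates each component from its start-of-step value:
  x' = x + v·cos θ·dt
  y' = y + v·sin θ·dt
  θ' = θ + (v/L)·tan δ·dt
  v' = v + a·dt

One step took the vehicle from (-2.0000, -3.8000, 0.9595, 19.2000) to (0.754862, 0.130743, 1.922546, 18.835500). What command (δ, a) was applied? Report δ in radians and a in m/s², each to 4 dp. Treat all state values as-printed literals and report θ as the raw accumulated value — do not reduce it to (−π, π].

a = (v'−v)/dt = (-0.364500)/0.25 = -1.4580
Δθ = θ'−θ = 0.963046;  (v·dt/L) = 19.2000·0.25/2.0 = 2.400000
tan δ = Δθ·L/(v·dt) = 0.401269  →  δ = 0.3816

δ = 0.3816, a = -1.4580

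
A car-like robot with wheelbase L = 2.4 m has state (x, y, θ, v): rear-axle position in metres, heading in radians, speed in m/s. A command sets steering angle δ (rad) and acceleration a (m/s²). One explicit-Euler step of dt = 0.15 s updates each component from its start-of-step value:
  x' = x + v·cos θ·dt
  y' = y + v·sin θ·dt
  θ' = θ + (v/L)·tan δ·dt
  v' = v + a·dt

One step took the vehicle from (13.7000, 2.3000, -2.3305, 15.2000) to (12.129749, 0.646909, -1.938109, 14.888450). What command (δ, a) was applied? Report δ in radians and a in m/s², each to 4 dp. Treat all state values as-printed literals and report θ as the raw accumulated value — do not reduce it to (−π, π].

δ = 0.3917, a = -2.0770

a = (v'−v)/dt = (-0.311550)/0.15 = -2.0770
Δθ = θ'−θ = 0.392391;  (v·dt/L) = 15.2000·0.15/2.4 = 0.950000
tan δ = Δθ·L/(v·dt) = 0.413043  →  δ = 0.3917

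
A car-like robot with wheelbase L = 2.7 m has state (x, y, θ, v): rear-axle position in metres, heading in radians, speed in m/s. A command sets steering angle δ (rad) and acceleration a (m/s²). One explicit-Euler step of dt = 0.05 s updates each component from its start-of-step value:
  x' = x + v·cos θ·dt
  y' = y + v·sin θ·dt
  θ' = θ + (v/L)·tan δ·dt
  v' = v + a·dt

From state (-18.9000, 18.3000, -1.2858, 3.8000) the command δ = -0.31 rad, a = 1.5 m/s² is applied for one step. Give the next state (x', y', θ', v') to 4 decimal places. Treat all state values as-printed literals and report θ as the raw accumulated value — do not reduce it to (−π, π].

(-18.8466, 18.1177, -1.3083, 3.8750)

x' = -18.9000 + 3.8000·cos(-1.2858)·0.05 = -18.8466
y' = 18.3000 + 3.8000·sin(-1.2858)·0.05 = 18.1177
θ' = -1.2858 + (3.8000/2.7)·tan(-0.31)·0.05 = -1.3083
v' = 3.8000 + 1.5000·0.05 = 3.8750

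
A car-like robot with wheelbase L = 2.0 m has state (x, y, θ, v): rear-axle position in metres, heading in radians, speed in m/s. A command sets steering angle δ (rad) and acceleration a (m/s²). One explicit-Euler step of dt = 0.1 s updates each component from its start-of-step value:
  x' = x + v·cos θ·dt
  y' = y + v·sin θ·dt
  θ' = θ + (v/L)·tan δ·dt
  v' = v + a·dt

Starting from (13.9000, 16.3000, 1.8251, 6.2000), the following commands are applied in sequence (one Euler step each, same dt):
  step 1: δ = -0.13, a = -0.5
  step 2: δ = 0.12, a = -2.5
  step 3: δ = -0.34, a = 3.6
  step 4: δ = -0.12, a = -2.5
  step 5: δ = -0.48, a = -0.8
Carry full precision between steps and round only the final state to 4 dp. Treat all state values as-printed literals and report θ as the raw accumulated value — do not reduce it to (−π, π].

after step 1 (δ=-0.13, a=-0.5): (13.744026, 16.900060, 1.784571, 6.150000)
after step 2 (δ=0.12, a=-2.5): (13.613553, 17.501061, 1.821650, 5.900000)
after step 3 (δ=-0.34, a=3.6): (13.467097, 18.072594, 1.717297, 6.260000)
after step 4 (δ=-0.12, a=-2.5): (13.375715, 18.691889, 1.679556, 6.010000)
after step 5 (δ=-0.48, a=-0.8): (13.310479, 19.289338, 1.523112, 5.930000)

(13.3105, 19.2893, 1.5231, 5.9300)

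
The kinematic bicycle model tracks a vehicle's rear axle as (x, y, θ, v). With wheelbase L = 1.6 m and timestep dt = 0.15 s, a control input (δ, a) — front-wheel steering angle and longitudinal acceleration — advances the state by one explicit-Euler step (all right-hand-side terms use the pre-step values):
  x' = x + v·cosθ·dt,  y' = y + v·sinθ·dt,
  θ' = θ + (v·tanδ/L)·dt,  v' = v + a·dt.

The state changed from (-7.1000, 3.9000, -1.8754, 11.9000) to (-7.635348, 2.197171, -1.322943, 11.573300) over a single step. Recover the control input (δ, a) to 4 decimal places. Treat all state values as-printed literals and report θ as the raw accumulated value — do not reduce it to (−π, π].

δ = 0.4598, a = -2.1780

a = (v'−v)/dt = (-0.326700)/0.15 = -2.1780
Δθ = θ'−θ = 0.552457;  (v·dt/L) = 11.9000·0.15/1.6 = 1.115625
tan δ = Δθ·L/(v·dt) = 0.495200  →  δ = 0.4598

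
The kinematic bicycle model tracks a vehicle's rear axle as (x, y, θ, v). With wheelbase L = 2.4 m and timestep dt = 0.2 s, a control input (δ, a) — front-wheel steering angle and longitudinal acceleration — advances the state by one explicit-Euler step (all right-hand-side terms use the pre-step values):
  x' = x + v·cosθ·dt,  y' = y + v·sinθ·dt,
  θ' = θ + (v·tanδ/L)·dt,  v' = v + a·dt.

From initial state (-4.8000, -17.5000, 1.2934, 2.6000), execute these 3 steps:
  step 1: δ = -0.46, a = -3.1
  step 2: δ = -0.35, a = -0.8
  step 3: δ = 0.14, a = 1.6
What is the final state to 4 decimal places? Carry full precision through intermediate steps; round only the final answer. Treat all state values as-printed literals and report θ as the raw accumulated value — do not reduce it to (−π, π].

(-4.3523, -16.3043, 1.1472, 2.1400)

after step 1 (δ=-0.46, a=-3.1): (-4.657597, -16.999879, 1.186053, 1.980000)
after step 2 (δ=-0.35, a=-0.8): (-4.508969, -16.632828, 1.125823, 1.820000)
after step 3 (δ=0.14, a=1.6): (-4.352292, -16.304274, 1.147196, 2.140000)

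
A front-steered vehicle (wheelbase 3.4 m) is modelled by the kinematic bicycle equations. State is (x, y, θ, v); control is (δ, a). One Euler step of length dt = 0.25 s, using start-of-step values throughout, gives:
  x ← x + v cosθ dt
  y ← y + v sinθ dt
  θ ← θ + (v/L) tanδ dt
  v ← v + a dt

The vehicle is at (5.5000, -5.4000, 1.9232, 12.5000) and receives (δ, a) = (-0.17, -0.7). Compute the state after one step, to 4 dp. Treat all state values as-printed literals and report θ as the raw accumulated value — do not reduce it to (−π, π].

(4.4214, -2.4670, 1.7654, 12.3250)

x' = 5.5000 + 12.5000·cos(1.9232)·0.25 = 4.4214
y' = -5.4000 + 12.5000·sin(1.9232)·0.25 = -2.4670
θ' = 1.9232 + (12.5000/3.4)·tan(-0.17)·0.25 = 1.7654
v' = 12.5000 − 0.7000·0.25 = 12.3250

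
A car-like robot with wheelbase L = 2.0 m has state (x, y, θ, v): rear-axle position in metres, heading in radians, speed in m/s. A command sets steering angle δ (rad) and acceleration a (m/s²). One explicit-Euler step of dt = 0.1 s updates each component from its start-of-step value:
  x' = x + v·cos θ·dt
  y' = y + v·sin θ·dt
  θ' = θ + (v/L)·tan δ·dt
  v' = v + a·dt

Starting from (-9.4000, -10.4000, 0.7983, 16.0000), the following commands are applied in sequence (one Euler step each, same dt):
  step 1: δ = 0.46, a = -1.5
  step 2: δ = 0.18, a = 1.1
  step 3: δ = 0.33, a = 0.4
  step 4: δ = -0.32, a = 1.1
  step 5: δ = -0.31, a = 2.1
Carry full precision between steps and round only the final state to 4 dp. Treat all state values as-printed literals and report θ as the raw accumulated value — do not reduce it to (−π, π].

after step 1 (δ=0.46, a=-1.5): (-8.283320, -9.254127, 1.194659, 15.850000)
after step 2 (δ=0.18, a=1.1): (-7.701101, -7.779934, 1.338870, 15.960000)
after step 3 (δ=0.33, a=0.4): (-7.334256, -6.226666, 1.612205, 16.000000)
after step 4 (δ=-0.32, a=1.1): (-7.400490, -4.628037, 1.347093, 16.110000)
after step 5 (δ=-0.31, a=2.1): (-7.043103, -3.057179, 1.089069, 16.320000)

(-7.0431, -3.0572, 1.0891, 16.3200)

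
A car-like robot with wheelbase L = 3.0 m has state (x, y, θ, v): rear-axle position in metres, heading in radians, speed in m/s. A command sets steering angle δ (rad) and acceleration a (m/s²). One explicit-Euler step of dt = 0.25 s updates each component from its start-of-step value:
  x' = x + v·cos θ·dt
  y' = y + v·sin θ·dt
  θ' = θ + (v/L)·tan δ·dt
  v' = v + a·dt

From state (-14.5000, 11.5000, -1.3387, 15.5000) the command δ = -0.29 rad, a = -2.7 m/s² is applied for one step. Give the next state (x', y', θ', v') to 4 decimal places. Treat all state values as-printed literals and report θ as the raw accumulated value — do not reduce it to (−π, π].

(-13.6087, 7.7289, -1.7241, 14.8250)

x' = -14.5000 + 15.5000·cos(-1.3387)·0.25 = -13.6087
y' = 11.5000 + 15.5000·sin(-1.3387)·0.25 = 7.7289
θ' = -1.3387 + (15.5000/3.0)·tan(-0.29)·0.25 = -1.7241
v' = 15.5000 − 2.7000·0.25 = 14.8250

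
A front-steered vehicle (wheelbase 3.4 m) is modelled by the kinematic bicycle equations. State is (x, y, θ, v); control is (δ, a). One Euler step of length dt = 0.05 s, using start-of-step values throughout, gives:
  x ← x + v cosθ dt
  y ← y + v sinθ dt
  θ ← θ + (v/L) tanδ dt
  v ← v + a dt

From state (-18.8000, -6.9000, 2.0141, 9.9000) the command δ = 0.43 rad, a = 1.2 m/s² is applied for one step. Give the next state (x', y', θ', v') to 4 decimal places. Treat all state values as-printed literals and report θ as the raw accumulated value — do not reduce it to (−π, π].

x' = -18.8000 + 9.9000·cos(2.0141)·0.05 = -19.0123
y' = -6.9000 + 9.9000·sin(2.0141)·0.05 = -6.4528
θ' = 2.0141 + (9.9000/3.4)·tan(0.43)·0.05 = 2.0809
v' = 9.9000 + 1.2000·0.05 = 9.9600

(-19.0123, -6.4528, 2.0809, 9.9600)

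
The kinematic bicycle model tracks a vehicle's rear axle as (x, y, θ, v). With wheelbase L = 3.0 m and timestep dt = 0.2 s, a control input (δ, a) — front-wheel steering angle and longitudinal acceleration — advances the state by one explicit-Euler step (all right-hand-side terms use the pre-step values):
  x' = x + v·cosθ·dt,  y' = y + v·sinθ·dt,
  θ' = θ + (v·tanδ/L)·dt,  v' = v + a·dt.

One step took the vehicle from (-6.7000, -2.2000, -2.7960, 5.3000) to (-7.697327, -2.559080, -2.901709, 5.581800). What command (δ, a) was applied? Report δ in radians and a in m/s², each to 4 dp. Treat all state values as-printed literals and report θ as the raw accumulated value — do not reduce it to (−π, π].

δ = -0.2907, a = 1.4090

a = (v'−v)/dt = (0.281800)/0.2 = 1.4090
Δθ = θ'−θ = -0.105709;  (v·dt/L) = 5.3000·0.2/3.0 = 0.353333
tan δ = Δθ·L/(v·dt) = -0.299176  →  δ = -0.2907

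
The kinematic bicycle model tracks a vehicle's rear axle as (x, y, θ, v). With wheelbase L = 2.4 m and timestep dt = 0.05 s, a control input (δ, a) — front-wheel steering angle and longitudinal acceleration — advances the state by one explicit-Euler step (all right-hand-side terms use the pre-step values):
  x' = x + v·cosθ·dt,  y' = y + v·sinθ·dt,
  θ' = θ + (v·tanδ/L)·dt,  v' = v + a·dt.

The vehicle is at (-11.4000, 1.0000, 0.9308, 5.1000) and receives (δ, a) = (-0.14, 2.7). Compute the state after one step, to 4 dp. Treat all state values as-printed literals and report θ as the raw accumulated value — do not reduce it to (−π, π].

x' = -11.4000 + 5.1000·cos(0.9308)·0.05 = -11.2477
y' = 1.0000 + 5.1000·sin(0.9308)·0.05 = 1.2045
θ' = 0.9308 + (5.1000/2.4)·tan(-0.14)·0.05 = 0.9158
v' = 5.1000 + 2.7000·0.05 = 5.2350

(-11.2477, 1.2045, 0.9158, 5.2350)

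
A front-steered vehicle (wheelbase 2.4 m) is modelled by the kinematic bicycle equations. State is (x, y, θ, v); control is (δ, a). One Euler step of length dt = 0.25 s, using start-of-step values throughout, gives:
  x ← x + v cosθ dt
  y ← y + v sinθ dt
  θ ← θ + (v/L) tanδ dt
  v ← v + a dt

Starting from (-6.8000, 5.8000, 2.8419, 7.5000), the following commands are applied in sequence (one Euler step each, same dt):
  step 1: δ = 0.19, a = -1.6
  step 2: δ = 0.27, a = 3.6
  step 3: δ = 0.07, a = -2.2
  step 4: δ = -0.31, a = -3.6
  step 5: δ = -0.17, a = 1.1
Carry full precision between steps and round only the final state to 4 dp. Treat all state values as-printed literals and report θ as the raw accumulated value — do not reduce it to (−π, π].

(-15.8167, 6.5164, 2.8896, 6.8250)

after step 1 (δ=0.19, a=-1.6): (-8.591426, 6.353550, 2.992150, 7.100000)
after step 2 (δ=0.27, a=3.6): (-10.346642, 6.617825, 3.196836, 8.000000)
after step 3 (δ=0.07, a=-2.2): (-12.343591, 6.507395, 3.255264, 7.450000)
after step 4 (δ=-0.31, a=-3.6): (-14.194071, 6.296137, 3.006677, 6.550000)
after step 5 (δ=-0.17, a=1.1): (-15.816691, 6.516392, 2.889557, 6.825000)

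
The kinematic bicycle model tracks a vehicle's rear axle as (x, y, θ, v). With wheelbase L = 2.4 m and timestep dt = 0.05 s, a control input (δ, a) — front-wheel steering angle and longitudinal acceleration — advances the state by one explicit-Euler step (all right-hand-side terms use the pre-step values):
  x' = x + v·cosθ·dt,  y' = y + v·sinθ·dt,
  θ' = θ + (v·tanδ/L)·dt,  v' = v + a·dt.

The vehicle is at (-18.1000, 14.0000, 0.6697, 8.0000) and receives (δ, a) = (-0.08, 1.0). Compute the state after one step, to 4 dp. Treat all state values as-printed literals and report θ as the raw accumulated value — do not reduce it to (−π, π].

(-17.7864, 14.2483, 0.6563, 8.0500)

x' = -18.1000 + 8.0000·cos(0.6697)·0.05 = -17.7864
y' = 14.0000 + 8.0000·sin(0.6697)·0.05 = 14.2483
θ' = 0.6697 + (8.0000/2.4)·tan(-0.08)·0.05 = 0.6563
v' = 8.0000 + 1.0000·0.05 = 8.0500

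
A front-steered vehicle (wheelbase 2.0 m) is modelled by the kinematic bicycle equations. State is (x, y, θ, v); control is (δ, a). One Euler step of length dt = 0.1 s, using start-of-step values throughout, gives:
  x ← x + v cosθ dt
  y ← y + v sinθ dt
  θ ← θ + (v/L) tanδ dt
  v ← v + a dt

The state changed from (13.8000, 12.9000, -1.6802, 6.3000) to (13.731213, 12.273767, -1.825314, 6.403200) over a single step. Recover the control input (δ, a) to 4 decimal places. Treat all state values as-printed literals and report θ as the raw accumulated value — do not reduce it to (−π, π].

a = (v'−v)/dt = (0.103200)/0.1 = 1.0320
Δθ = θ'−θ = -0.145114;  (v·dt/L) = 6.3000·0.1/2.0 = 0.315000
tan δ = Δθ·L/(v·dt) = -0.460679  →  δ = -0.4317

δ = -0.4317, a = 1.0320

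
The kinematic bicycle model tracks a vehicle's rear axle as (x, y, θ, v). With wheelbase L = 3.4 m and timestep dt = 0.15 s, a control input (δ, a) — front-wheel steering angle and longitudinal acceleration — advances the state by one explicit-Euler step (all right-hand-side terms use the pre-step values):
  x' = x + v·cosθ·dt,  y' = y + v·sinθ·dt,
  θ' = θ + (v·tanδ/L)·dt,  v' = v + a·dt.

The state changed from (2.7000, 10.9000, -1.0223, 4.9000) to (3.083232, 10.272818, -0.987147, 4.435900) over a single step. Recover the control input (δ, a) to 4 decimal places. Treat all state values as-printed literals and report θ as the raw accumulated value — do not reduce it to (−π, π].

δ = 0.1612, a = -3.0940

a = (v'−v)/dt = (-0.464100)/0.15 = -3.0940
Δθ = θ'−θ = 0.035153;  (v·dt/L) = 4.9000·0.15/3.4 = 0.216176
tan δ = Δθ·L/(v·dt) = 0.162613  →  δ = 0.1612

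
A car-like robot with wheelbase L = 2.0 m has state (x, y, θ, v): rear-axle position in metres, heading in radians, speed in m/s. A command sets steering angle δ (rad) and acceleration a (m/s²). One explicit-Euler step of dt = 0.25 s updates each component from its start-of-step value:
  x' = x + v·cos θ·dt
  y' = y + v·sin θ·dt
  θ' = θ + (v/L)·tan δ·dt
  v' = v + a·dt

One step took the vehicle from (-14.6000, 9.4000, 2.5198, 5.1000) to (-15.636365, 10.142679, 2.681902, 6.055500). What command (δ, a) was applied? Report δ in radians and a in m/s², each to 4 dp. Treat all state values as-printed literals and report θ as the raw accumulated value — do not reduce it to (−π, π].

δ = 0.2490, a = 3.8220

a = (v'−v)/dt = (0.955500)/0.25 = 3.8220
Δθ = θ'−θ = 0.162102;  (v·dt/L) = 5.1000·0.25/2.0 = 0.637500
tan δ = Δθ·L/(v·dt) = 0.254278  →  δ = 0.2490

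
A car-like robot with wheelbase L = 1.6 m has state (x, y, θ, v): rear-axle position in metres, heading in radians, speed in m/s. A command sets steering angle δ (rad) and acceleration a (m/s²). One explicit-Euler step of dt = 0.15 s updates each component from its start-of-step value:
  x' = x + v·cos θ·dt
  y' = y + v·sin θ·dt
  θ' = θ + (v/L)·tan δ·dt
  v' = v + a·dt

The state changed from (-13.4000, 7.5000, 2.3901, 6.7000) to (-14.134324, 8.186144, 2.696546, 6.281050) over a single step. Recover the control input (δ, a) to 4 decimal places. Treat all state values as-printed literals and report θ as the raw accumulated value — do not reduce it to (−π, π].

δ = 0.4539, a = -2.7930

a = (v'−v)/dt = (-0.418950)/0.15 = -2.7930
Δθ = θ'−θ = 0.306446;  (v·dt/L) = 6.7000·0.15/1.6 = 0.628125
tan δ = Δθ·L/(v·dt) = 0.487874  →  δ = 0.4539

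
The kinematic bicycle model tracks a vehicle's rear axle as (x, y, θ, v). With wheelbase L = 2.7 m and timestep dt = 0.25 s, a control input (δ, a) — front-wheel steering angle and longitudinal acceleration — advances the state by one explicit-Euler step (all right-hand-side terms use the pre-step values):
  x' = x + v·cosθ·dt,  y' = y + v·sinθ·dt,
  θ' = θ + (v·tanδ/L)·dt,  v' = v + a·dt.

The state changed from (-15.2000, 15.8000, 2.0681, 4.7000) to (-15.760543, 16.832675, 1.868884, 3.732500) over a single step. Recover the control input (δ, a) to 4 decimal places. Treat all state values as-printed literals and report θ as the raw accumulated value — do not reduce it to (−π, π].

δ = -0.4293, a = -3.8700

a = (v'−v)/dt = (-0.967500)/0.25 = -3.8700
Δθ = θ'−θ = -0.199216;  (v·dt/L) = 4.7000·0.25/2.7 = 0.435185
tan δ = Δθ·L/(v·dt) = -0.457773  →  δ = -0.4293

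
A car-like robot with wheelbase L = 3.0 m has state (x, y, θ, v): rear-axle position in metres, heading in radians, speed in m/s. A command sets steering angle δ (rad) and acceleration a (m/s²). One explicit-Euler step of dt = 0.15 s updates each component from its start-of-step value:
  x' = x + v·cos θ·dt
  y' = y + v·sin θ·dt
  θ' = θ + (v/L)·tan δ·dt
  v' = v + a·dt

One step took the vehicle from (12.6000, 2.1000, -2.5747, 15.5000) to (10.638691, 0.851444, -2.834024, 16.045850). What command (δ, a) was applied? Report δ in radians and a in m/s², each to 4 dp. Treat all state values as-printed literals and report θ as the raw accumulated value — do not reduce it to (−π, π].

δ = -0.3229, a = 3.6390

a = (v'−v)/dt = (0.545850)/0.15 = 3.6390
Δθ = θ'−θ = -0.259324;  (v·dt/L) = 15.5000·0.15/3.0 = 0.775000
tan δ = Δθ·L/(v·dt) = -0.334612  →  δ = -0.3229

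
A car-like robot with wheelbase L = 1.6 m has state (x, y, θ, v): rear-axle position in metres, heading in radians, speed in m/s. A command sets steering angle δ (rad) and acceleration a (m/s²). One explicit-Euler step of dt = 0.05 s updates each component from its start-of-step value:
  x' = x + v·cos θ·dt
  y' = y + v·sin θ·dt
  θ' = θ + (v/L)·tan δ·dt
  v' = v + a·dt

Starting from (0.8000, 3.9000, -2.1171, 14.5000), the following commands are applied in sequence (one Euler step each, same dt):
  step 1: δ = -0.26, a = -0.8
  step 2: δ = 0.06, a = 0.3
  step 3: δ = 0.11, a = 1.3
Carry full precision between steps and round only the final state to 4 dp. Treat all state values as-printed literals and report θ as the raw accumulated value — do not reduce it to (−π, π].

after step 1 (δ=-0.26, a=-0.8): (0.423339, 3.280523, -2.237641, 14.460000)
after step 2 (δ=0.06, a=0.3): (-0.023844, 2.712406, -2.210496, 14.475000)
after step 3 (δ=0.11, a=1.3): (-0.455889, 2.131760, -2.160536, 14.540000)

(-0.4559, 2.1318, -2.1605, 14.5400)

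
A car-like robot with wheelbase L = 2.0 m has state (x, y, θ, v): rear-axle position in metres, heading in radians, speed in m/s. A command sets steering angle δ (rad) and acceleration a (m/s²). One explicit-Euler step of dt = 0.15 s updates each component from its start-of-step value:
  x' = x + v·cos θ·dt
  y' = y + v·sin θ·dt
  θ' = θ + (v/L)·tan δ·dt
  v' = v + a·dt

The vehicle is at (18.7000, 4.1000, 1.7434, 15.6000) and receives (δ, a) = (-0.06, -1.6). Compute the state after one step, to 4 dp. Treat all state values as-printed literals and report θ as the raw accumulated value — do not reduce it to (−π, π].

x' = 18.7000 + 15.6000·cos(1.7434)·0.15 = 18.2981
y' = 4.1000 + 15.6000·sin(1.7434)·0.15 = 6.4052
θ' = 1.7434 + (15.6000/2.0)·tan(-0.06)·0.15 = 1.6731
v' = 15.6000 − 1.6000·0.15 = 15.3600

(18.2981, 6.4052, 1.6731, 15.3600)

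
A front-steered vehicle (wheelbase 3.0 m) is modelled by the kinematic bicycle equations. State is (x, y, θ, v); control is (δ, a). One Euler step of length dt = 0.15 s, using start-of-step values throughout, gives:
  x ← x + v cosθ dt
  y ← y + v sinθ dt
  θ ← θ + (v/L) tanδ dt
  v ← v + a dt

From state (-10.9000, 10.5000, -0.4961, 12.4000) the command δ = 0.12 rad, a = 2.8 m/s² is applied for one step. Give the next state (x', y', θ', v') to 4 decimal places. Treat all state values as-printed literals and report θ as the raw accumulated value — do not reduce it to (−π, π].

(-9.2642, 9.6146, -0.4213, 12.8200)

x' = -10.9000 + 12.4000·cos(-0.4961)·0.15 = -9.2642
y' = 10.5000 + 12.4000·sin(-0.4961)·0.15 = 9.6146
θ' = -0.4961 + (12.4000/3.0)·tan(0.12)·0.15 = -0.4213
v' = 12.4000 + 2.8000·0.15 = 12.8200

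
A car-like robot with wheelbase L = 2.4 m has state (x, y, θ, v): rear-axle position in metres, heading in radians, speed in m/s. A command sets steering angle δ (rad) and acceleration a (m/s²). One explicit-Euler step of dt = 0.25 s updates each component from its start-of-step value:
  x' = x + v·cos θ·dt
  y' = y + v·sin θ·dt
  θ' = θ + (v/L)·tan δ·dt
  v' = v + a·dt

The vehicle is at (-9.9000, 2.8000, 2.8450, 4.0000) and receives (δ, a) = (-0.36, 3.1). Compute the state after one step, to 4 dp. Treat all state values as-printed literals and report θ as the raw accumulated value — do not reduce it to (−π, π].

x' = -9.9000 + 4.0000·cos(2.8450)·0.25 = -10.8563
y' = 2.8000 + 4.0000·sin(2.8450)·0.25 = 3.0923
θ' = 2.8450 + (4.0000/2.4)·tan(-0.36)·0.25 = 2.6882
v' = 4.0000 + 3.1000·0.25 = 4.7750

(-10.8563, 3.0923, 2.6882, 4.7750)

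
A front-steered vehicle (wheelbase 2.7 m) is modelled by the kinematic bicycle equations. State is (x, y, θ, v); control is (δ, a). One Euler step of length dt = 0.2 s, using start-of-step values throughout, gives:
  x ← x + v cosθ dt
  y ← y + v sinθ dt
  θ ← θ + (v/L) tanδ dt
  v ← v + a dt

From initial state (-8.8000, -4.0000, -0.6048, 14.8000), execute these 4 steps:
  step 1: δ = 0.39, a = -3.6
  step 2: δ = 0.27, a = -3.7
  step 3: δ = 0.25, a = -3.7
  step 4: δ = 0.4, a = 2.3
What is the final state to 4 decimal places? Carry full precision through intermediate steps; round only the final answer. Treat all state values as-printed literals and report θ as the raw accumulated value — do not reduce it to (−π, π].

(1.3953, -4.8071, 0.7814, 13.0600)

after step 1 (δ=0.39, a=-3.6): (-6.365057, -5.683049, -0.154162, 14.080000)
after step 2 (δ=0.27, a=-3.7): (-3.582453, -6.115452, 0.134486, 13.340000)
after step 3 (δ=0.25, a=-3.7): (-0.938545, -5.757722, 0.386802, 12.600000)
after step 4 (δ=0.4, a=2.3): (1.395278, -4.807106, 0.781409, 13.060000)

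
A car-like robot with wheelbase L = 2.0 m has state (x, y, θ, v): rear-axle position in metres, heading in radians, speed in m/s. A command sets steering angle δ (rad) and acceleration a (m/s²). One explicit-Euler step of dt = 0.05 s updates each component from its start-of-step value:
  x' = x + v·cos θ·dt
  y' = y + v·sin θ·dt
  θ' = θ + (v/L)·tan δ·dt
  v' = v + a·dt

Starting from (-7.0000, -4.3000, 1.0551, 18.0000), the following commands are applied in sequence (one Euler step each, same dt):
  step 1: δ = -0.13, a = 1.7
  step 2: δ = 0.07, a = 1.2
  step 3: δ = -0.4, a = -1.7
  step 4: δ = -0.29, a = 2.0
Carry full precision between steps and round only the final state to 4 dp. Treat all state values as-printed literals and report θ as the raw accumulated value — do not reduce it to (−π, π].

after step 1 (δ=-0.13, a=1.7): (-6.556173, -3.517045, 0.996268, 18.085000)
after step 2 (δ=0.07, a=1.2): (-6.064769, -2.757974, 1.027969, 18.145000)
after step 3 (δ=-0.4, a=-1.7): (-5.596121, -1.981140, 0.836179, 18.060000)
after step 4 (δ=-0.29, a=2.0): (-4.990837, -1.311035, 0.701446, 18.160000)

(-4.9908, -1.3110, 0.7014, 18.1600)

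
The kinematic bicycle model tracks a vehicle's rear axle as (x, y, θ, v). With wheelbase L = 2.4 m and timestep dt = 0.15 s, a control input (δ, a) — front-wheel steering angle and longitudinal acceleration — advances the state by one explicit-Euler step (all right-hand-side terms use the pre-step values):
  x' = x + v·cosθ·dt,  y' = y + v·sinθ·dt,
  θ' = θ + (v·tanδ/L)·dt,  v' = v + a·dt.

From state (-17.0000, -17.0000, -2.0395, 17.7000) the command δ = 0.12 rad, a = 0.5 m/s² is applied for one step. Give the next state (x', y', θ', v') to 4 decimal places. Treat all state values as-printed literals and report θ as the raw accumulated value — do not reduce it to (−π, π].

x' = -17.0000 + 17.7000·cos(-2.0395)·0.15 = -18.1993
y' = -17.0000 + 17.7000·sin(-2.0395)·0.15 = -19.3687
θ' = -2.0395 + (17.7000/2.4)·tan(0.12)·0.15 = -1.9061
v' = 17.7000 + 0.5000·0.15 = 17.7750

(-18.1993, -19.3687, -1.9061, 17.7750)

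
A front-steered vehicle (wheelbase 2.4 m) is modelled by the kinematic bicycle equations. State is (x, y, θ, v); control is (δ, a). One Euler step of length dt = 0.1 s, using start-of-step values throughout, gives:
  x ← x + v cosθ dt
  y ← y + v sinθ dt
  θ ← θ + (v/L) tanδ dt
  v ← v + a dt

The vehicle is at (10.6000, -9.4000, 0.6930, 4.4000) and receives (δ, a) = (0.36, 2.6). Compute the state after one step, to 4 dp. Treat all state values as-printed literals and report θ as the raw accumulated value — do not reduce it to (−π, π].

(10.9385, -9.1189, 0.7620, 4.6600)

x' = 10.6000 + 4.4000·cos(0.6930)·0.1 = 10.9385
y' = -9.4000 + 4.4000·sin(0.6930)·0.1 = -9.1189
θ' = 0.6930 + (4.4000/2.4)·tan(0.36)·0.1 = 0.7620
v' = 4.4000 + 2.6000·0.1 = 4.6600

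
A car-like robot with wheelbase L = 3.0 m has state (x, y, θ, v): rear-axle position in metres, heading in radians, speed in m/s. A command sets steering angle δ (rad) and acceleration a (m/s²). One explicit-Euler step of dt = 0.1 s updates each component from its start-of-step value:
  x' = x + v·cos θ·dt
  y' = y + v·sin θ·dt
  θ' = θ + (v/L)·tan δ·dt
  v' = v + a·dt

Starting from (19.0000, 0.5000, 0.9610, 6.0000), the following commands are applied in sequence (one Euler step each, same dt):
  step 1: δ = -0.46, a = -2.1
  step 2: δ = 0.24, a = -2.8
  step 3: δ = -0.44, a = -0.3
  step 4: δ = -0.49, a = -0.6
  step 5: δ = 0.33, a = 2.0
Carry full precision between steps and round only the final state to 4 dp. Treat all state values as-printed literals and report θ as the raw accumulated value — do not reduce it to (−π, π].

(20.8375, 2.6273, 0.7871, 5.6200)

after step 1 (δ=-0.46, a=-2.1): (19.343620, 0.991859, 0.861910, 5.790000)
after step 2 (δ=0.24, a=-2.8): (19.720543, 1.431370, 0.909141, 5.510000)
after step 3 (δ=-0.44, a=-0.3): (20.059090, 1.866096, 0.822674, 5.480000)
after step 4 (δ=-0.49, a=-0.6): (20.431875, 2.267762, 0.725242, 5.420000)
after step 5 (δ=0.33, a=2.0): (20.837475, 2.627280, 0.787124, 5.620000)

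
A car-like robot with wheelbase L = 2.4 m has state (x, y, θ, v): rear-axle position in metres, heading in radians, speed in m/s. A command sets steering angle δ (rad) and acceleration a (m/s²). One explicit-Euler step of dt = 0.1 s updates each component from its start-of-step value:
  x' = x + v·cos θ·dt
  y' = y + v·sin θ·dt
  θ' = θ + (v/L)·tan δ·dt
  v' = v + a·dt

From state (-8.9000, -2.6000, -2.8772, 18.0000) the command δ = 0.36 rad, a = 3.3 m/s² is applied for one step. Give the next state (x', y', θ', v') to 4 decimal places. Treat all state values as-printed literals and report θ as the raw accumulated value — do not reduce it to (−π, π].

(-10.6375, -3.0704, -2.5949, 18.3300)

x' = -8.9000 + 18.0000·cos(-2.8772)·0.1 = -10.6375
y' = -2.6000 + 18.0000·sin(-2.8772)·0.1 = -3.0704
θ' = -2.8772 + (18.0000/2.4)·tan(0.36)·0.1 = -2.5949
v' = 18.0000 + 3.3000·0.1 = 18.3300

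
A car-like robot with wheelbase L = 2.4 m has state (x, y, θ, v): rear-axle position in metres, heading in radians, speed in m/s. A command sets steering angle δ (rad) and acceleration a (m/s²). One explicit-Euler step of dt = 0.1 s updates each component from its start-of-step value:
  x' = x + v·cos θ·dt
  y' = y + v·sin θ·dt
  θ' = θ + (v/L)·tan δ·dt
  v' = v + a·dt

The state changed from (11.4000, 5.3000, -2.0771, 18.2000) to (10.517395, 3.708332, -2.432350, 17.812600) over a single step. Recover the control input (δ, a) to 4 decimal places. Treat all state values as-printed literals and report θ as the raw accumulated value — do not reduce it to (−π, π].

a = (v'−v)/dt = (-0.387400)/0.1 = -3.8740
Δθ = θ'−θ = -0.355250;  (v·dt/L) = 18.2000·0.1/2.4 = 0.758333
tan δ = Δθ·L/(v·dt) = -0.468462  →  δ = -0.4381

δ = -0.4381, a = -3.8740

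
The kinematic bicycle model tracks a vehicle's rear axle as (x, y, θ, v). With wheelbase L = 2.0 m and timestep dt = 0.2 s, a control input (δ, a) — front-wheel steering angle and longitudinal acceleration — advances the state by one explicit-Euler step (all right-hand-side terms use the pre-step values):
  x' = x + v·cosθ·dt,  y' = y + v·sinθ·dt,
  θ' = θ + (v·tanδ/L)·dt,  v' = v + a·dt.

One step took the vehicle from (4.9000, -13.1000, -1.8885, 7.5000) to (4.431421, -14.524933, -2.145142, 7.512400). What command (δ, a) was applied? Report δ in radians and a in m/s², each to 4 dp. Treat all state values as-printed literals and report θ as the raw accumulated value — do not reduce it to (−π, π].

δ = -0.3297, a = 0.0620

a = (v'−v)/dt = (0.012400)/0.2 = 0.0620
Δθ = θ'−θ = -0.256642;  (v·dt/L) = 7.5000·0.2/2.0 = 0.750000
tan δ = Δθ·L/(v·dt) = -0.342189  →  δ = -0.3297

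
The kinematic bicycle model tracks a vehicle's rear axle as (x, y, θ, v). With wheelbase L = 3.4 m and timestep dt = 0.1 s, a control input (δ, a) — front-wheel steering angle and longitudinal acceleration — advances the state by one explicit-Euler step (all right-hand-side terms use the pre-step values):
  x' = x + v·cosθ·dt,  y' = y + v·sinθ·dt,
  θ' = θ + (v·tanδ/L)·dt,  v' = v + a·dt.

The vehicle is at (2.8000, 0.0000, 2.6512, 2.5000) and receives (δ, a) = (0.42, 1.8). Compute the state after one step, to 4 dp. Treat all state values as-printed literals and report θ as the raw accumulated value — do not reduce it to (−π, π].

(2.5795, 0.1177, 2.6840, 2.6800)

x' = 2.8000 + 2.5000·cos(2.6512)·0.1 = 2.5795
y' = 0.0000 + 2.5000·sin(2.6512)·0.1 = 0.1177
θ' = 2.6512 + (2.5000/3.4)·tan(0.42)·0.1 = 2.6840
v' = 2.5000 + 1.8000·0.1 = 2.6800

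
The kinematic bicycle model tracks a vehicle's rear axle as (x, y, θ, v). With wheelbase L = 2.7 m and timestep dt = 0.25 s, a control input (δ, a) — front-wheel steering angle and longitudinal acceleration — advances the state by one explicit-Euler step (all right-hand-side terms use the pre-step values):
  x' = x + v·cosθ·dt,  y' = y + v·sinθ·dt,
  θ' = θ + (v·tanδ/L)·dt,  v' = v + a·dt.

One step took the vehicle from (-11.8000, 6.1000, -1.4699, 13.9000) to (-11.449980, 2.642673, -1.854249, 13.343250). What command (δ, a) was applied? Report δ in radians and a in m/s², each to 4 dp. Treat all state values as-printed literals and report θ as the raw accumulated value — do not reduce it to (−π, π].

δ = -0.2902, a = -2.2270

a = (v'−v)/dt = (-0.556750)/0.25 = -2.2270
Δθ = θ'−θ = -0.384349;  (v·dt/L) = 13.9000·0.25/2.7 = 1.287037
tan δ = Δθ·L/(v·dt) = -0.298631  →  δ = -0.2902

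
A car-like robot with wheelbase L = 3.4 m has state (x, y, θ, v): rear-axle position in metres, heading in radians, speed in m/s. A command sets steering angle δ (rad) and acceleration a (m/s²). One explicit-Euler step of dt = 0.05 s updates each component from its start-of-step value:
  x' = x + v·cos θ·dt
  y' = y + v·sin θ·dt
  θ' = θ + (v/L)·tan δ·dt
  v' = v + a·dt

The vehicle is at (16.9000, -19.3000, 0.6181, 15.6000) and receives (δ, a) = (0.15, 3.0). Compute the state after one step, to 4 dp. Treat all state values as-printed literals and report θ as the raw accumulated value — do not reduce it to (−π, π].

x' = 16.9000 + 15.6000·cos(0.6181)·0.05 = 17.5357
y' = -19.3000 + 15.6000·sin(0.6181)·0.05 = -18.8480
θ' = 0.6181 + (15.6000/3.4)·tan(0.15)·0.05 = 0.6528
v' = 15.6000 + 3.0000·0.05 = 15.7500

(17.5357, -18.8480, 0.6528, 15.7500)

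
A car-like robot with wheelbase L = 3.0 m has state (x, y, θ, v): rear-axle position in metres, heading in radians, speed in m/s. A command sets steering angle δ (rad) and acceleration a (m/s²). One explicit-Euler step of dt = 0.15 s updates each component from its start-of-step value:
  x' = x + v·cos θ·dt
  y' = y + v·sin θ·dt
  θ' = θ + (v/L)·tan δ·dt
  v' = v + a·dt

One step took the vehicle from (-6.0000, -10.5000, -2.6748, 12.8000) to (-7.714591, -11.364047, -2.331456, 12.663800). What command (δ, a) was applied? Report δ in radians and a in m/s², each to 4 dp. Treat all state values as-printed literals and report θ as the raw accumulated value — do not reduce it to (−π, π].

a = (v'−v)/dt = (-0.136200)/0.15 = -0.9080
Δθ = θ'−θ = 0.343344;  (v·dt/L) = 12.8000·0.15/3.0 = 0.640000
tan δ = Δθ·L/(v·dt) = 0.536475  →  δ = 0.4924

δ = 0.4924, a = -0.9080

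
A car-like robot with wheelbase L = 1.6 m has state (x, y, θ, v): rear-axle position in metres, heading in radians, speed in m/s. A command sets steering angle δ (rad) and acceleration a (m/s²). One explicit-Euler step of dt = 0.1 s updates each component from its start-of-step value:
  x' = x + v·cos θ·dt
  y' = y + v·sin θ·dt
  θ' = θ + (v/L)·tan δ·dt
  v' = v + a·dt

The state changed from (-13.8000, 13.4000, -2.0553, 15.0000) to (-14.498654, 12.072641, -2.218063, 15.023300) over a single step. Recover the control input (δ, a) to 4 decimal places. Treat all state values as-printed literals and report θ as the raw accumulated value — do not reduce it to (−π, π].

a = (v'−v)/dt = (0.023300)/0.1 = 0.2330
Δθ = θ'−θ = -0.162763;  (v·dt/L) = 15.0000·0.1/1.6 = 0.937500
tan δ = Δθ·L/(v·dt) = -0.173614  →  δ = -0.1719

δ = -0.1719, a = 0.2330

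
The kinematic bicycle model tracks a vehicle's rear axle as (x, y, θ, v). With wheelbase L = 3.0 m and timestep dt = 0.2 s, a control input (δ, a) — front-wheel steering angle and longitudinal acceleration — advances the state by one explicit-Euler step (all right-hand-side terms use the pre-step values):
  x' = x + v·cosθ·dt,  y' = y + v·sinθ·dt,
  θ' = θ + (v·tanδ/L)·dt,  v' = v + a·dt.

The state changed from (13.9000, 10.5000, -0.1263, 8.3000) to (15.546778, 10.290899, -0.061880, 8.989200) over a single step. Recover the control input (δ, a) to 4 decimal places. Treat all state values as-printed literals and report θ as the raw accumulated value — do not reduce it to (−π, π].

a = (v'−v)/dt = (0.689200)/0.2 = 3.4460
Δθ = θ'−θ = 0.064420;  (v·dt/L) = 8.3000·0.2/3.0 = 0.553333
tan δ = Δθ·L/(v·dt) = 0.116422  →  δ = 0.1159

δ = 0.1159, a = 3.4460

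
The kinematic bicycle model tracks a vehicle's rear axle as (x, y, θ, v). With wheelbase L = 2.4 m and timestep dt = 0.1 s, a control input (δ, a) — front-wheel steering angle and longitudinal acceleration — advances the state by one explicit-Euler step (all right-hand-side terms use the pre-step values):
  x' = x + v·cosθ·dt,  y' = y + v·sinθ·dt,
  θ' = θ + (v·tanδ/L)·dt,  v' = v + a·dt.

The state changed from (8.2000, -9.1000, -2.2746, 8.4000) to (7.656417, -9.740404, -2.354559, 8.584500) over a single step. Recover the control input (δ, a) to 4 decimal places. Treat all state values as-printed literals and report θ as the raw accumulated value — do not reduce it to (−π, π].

δ = -0.2246, a = 1.8450

a = (v'−v)/dt = (0.184500)/0.1 = 1.8450
Δθ = θ'−θ = -0.079959;  (v·dt/L) = 8.4000·0.1/2.4 = 0.350000
tan δ = Δθ·L/(v·dt) = -0.228454  →  δ = -0.2246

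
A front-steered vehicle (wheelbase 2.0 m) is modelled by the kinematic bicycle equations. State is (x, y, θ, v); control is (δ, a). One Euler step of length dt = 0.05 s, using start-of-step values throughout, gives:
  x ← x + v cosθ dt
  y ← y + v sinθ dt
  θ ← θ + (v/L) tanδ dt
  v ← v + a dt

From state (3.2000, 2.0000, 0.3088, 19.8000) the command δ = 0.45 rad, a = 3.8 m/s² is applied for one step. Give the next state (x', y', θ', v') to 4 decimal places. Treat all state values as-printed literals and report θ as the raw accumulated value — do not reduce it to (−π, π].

x' = 3.2000 + 19.8000·cos(0.3088)·0.05 = 4.1432
y' = 2.0000 + 19.8000·sin(0.3088)·0.05 = 2.3009
θ' = 0.3088 + (19.8000/2.0)·tan(0.45)·0.05 = 0.5479
v' = 19.8000 + 3.8000·0.05 = 19.9900

(4.1432, 2.3009, 0.5479, 19.9900)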